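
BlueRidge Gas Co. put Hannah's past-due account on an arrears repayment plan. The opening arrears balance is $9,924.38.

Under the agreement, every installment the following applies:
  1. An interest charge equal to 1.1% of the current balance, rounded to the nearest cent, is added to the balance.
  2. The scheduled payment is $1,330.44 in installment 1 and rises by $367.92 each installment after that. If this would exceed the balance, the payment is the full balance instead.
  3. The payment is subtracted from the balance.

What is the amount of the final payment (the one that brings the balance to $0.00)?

Installment 1: opening $9,924.38; interest $109.17 → $10,033.55; payment $1,330.44; balance $8,703.11
Installment 2: opening $8,703.11; interest $95.73 → $8,798.84; payment $1,698.36; balance $7,100.48
Installment 3: opening $7,100.48; interest $78.11 → $7,178.59; payment $2,066.28; balance $5,112.31
Installment 4: opening $5,112.31; interest $56.24 → $5,168.55; payment $2,434.20; balance $2,734.35
Installment 5: opening $2,734.35; interest $30.08 → $2,764.43; payment $2,764.43; balance $0.00

$2,764.43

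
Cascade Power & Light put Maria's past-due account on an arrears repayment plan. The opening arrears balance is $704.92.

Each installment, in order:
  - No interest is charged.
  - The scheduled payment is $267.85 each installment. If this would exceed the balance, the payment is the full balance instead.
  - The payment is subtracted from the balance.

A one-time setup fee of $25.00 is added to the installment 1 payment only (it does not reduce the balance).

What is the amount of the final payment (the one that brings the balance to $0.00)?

Installment 1: $704.92 − $267.85 (+ $25.00 fee) → $437.07
Installment 2: $437.07 − $267.85 → $169.22
Installment 3: $169.22 − $169.22 → $0.00

$169.22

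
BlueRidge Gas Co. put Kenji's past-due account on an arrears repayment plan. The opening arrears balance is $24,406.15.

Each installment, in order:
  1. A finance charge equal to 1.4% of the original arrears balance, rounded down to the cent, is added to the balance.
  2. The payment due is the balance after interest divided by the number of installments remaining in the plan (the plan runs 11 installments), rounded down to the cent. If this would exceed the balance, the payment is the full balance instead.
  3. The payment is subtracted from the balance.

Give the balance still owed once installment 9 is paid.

Installment 1: opening $24,406.15; interest $341.68 → $24,747.83; payment $2,249.80; balance $22,498.03
Installment 2: opening $22,498.03; interest $341.68 → $22,839.71; payment $2,283.97; balance $20,555.74
Installment 3: opening $20,555.74; interest $341.68 → $20,897.42; payment $2,321.93; balance $18,575.49
Installment 4: opening $18,575.49; interest $341.68 → $18,917.17; payment $2,364.64; balance $16,552.53
Installment 5: opening $16,552.53; interest $341.68 → $16,894.21; payment $2,413.45; balance $14,480.76
Installment 6: opening $14,480.76; interest $341.68 → $14,822.44; payment $2,470.40; balance $12,352.04
Installment 7: opening $12,352.04; interest $341.68 → $12,693.72; payment $2,538.74; balance $10,154.98
Installment 8: opening $10,154.98; interest $341.68 → $10,496.66; payment $2,624.16; balance $7,872.50
Installment 9: opening $7,872.50; interest $341.68 → $8,214.18; payment $2,738.06; balance $5,476.12

$5,476.12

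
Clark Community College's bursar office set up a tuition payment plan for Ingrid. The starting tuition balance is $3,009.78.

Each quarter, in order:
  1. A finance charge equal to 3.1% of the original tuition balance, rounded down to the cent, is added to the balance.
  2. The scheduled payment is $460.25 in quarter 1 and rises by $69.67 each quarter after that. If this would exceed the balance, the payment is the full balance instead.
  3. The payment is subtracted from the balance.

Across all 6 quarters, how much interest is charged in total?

Quarter 1: opening $3,009.78; interest $93.30 → $3,103.08; payment $460.25; balance $2,642.83
Quarter 2: opening $2,642.83; interest $93.30 → $2,736.13; payment $529.92; balance $2,206.21
Quarter 3: opening $2,206.21; interest $93.30 → $2,299.51; payment $599.59; balance $1,699.92
Quarter 4: opening $1,699.92; interest $93.30 → $1,793.22; payment $669.26; balance $1,123.96
Quarter 5: opening $1,123.96; interest $93.30 → $1,217.26; payment $738.93; balance $478.33
Quarter 6: opening $478.33; interest $93.30 → $571.63; payment $571.63; balance $0.00
Total interest: $93.30 + $93.30 + $93.30 + $93.30 + $93.30 + $93.30 = $559.80

$559.80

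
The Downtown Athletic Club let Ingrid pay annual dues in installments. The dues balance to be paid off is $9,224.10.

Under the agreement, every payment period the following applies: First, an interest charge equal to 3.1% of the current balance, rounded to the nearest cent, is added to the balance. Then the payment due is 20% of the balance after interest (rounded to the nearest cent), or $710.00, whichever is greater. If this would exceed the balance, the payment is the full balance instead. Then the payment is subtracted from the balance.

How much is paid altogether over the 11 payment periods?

# | Opening | Interest | Payment | End bal
1 | $9,224.10 | $285.95 | $1,902.01 | $7,608.04
2 | $7,608.04 | $235.85 | $1,568.78 | $6,275.11
3 | $6,275.11 | $194.53 | $1,293.93 | $5,175.71
4 | $5,175.71 | $160.45 | $1,067.23 | $4,268.93
5 | $4,268.93 | $132.34 | $880.25 | $3,521.02
6 | $3,521.02 | $109.15 | $726.03 | $2,904.14
7 | $2,904.14 | $90.03 | $710.00 | $2,284.17
8 | $2,284.17 | $70.81 | $710.00 | $1,644.98
9 | $1,644.98 | $50.99 | $710.00 | $985.97
10 | $985.97 | $30.57 | $710.00 | $306.54
11 | $306.54 | $9.50 | $316.04 | $0.00
Total paid: $10,594.27

$10,594.27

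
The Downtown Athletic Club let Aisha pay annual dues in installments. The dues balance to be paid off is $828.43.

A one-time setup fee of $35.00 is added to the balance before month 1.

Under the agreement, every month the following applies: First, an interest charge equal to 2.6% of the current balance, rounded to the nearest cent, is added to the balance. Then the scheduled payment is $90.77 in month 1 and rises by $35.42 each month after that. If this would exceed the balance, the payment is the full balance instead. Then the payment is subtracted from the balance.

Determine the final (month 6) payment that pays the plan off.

$143.70

Month 1: opening $863.43; interest $22.45 → $885.88; payment $90.77; balance $795.11
Month 2: opening $795.11; interest $20.67 → $815.78; payment $126.19; balance $689.59
Month 3: opening $689.59; interest $17.93 → $707.52; payment $161.61; balance $545.91
Month 4: opening $545.91; interest $14.19 → $560.10; payment $197.03; balance $363.07
Month 5: opening $363.07; interest $9.44 → $372.51; payment $232.45; balance $140.06
Month 6: opening $140.06; interest $3.64 → $143.70; payment $143.70; balance $0.00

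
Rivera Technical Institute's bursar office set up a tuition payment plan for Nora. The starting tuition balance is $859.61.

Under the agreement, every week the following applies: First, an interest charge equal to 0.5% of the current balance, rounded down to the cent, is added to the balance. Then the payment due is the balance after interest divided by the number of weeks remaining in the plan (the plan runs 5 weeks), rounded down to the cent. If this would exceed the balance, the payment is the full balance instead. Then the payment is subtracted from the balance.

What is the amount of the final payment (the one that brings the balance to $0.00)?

Week 1: $859.61 +$4.29 interest = $863.90; pay $172.78 → $691.12
Week 2: $691.12 +$3.45 interest = $694.57; pay $173.64 → $520.93
Week 3: $520.93 +$2.60 interest = $523.53; pay $174.51 → $349.02
Week 4: $349.02 +$1.74 interest = $350.76; pay $175.38 → $175.38
Week 5: $175.38 +$0.87 interest = $176.25; pay $176.25 → $0.00

$176.25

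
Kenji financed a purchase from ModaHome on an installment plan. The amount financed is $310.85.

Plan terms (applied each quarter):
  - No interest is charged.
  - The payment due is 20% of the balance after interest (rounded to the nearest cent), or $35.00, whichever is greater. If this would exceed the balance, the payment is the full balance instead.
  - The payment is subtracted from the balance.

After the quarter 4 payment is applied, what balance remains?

$124.15

Quarter 1: opening $310.85; payment $62.17; balance $248.68
Quarter 2: opening $248.68; payment $49.74; balance $198.94
Quarter 3: opening $198.94; payment $39.79; balance $159.15
Quarter 4: opening $159.15; payment $35.00; balance $124.15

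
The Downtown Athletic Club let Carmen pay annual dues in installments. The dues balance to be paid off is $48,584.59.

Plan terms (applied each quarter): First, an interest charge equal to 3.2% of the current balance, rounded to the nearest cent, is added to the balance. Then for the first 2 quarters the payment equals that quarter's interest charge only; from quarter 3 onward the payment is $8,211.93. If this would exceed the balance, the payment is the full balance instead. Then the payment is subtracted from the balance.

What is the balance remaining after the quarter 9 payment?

$0.00

Quarter 1: opening $48,584.59; interest $1,554.71 → $50,139.30; payment $1,554.71; balance $48,584.59
Quarter 2: opening $48,584.59; interest $1,554.71 → $50,139.30; payment $1,554.71; balance $48,584.59
Quarter 3: opening $48,584.59; interest $1,554.71 → $50,139.30; payment $8,211.93; balance $41,927.37
Quarter 4: opening $41,927.37; interest $1,341.68 → $43,269.05; payment $8,211.93; balance $35,057.12
Quarter 5: opening $35,057.12; interest $1,121.83 → $36,178.95; payment $8,211.93; balance $27,967.02
Quarter 6: opening $27,967.02; interest $894.94 → $28,861.96; payment $8,211.93; balance $20,650.03
Quarter 7: opening $20,650.03; interest $660.80 → $21,310.83; payment $8,211.93; balance $13,098.90
Quarter 8: opening $13,098.90; interest $419.16 → $13,518.06; payment $8,211.93; balance $5,306.13
Quarter 9: opening $5,306.13; interest $169.80 → $5,475.93; payment $5,475.93; balance $0.00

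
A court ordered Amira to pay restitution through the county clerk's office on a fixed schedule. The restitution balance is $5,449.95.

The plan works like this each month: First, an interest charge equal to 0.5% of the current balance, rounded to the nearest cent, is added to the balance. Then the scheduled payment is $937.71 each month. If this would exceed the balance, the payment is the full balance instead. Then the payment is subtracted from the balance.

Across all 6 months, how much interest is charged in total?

Month 1: opening $5,449.95; interest $27.25 → $5,477.20; payment $937.71; balance $4,539.49
Month 2: opening $4,539.49; interest $22.70 → $4,562.19; payment $937.71; balance $3,624.48
Month 3: opening $3,624.48; interest $18.12 → $3,642.60; payment $937.71; balance $2,704.89
Month 4: opening $2,704.89; interest $13.52 → $2,718.41; payment $937.71; balance $1,780.70
Month 5: opening $1,780.70; interest $8.90 → $1,789.60; payment $937.71; balance $851.89
Month 6: opening $851.89; interest $4.26 → $856.15; payment $856.15; balance $0.00
Total interest: $27.25 + $22.70 + $18.12 + $13.52 + $8.90 + $4.26 = $94.75

$94.75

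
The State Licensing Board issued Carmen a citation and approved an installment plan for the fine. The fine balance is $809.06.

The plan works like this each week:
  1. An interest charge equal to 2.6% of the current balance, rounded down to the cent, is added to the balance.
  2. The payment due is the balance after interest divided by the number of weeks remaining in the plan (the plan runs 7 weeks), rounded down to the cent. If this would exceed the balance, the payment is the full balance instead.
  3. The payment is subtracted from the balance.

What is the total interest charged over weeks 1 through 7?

Week 1: opening $809.06; interest $21.03 → $830.09; payment $118.58; balance $711.51
Week 2: opening $711.51; interest $18.49 → $730.00; payment $121.66; balance $608.34
Week 3: opening $608.34; interest $15.81 → $624.15; payment $124.83; balance $499.32
Week 4: opening $499.32; interest $12.98 → $512.30; payment $128.07; balance $384.23
Week 5: opening $384.23; interest $9.98 → $394.21; payment $131.40; balance $262.81
Week 6: opening $262.81; interest $6.83 → $269.64; payment $134.82; balance $134.82
Week 7: opening $134.82; interest $3.50 → $138.32; payment $138.32; balance $0.00
Total interest: $21.03 + $18.49 + $15.81 + $12.98 + $9.98 + $6.83 + $3.50 = $88.62

$88.62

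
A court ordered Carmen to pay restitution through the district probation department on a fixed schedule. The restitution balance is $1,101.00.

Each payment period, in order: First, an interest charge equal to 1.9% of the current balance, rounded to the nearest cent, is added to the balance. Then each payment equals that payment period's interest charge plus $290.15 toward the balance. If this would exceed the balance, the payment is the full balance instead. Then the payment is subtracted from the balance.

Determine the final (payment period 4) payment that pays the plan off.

Payment period 1: $1,101.00 +$20.92 interest = $1,121.92; pay $311.07 → $810.85
Payment period 2: $810.85 +$15.41 interest = $826.26; pay $305.56 → $520.70
Payment period 3: $520.70 +$9.89 interest = $530.59; pay $300.04 → $230.55
Payment period 4: $230.55 +$4.38 interest = $234.93; pay $234.93 → $0.00

$234.93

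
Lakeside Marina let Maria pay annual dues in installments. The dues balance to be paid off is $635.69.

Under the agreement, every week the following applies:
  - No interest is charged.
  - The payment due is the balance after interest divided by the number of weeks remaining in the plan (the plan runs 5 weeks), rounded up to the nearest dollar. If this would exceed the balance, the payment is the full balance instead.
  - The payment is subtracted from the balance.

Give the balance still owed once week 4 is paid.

$126.69

Week 1: $635.69 − $128.00 → $507.69
Week 2: $507.69 − $127.00 → $380.69
Week 3: $380.69 − $127.00 → $253.69
Week 4: $253.69 − $127.00 → $126.69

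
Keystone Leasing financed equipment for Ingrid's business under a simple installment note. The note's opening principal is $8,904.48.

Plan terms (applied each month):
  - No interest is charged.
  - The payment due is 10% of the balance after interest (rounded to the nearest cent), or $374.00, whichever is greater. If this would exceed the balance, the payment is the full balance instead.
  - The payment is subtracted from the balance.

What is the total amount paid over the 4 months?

Month 1: $8,904.48 − $890.45 → $8,014.03
Month 2: $8,014.03 − $801.40 → $7,212.63
Month 3: $7,212.63 − $721.26 → $6,491.37
Month 4: $6,491.37 − $649.14 → $5,842.23
Total paid: $3,062.25

$3,062.25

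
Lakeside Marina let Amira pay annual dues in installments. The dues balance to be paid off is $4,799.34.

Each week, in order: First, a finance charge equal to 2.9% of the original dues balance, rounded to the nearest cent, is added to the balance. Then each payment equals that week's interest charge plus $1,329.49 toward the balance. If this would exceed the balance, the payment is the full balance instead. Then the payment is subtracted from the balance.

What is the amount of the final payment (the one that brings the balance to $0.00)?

Week 1: $4,799.34 +$139.18 interest = $4,938.52; pay $1,468.67 → $3,469.85
Week 2: $3,469.85 +$139.18 interest = $3,609.03; pay $1,468.67 → $2,140.36
Week 3: $2,140.36 +$139.18 interest = $2,279.54; pay $1,468.67 → $810.87
Week 4: $810.87 +$139.18 interest = $950.05; pay $950.05 → $0.00

$950.05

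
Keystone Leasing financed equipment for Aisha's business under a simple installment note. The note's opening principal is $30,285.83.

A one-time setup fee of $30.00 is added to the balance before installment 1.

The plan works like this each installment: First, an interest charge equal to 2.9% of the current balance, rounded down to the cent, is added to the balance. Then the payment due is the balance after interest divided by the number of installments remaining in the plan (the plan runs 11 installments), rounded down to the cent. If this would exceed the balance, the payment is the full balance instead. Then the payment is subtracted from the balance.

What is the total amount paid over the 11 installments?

$36,135.51

Installment 1: opening $30,315.83; interest $879.15 → $31,194.98; payment $2,835.90; balance $28,359.08
Installment 2: opening $28,359.08; interest $822.41 → $29,181.49; payment $2,918.14; balance $26,263.35
Installment 3: opening $26,263.35; interest $761.63 → $27,024.98; payment $3,002.77; balance $24,022.21
Installment 4: opening $24,022.21; interest $696.64 → $24,718.85; payment $3,089.85; balance $21,629.00
Installment 5: opening $21,629.00; interest $627.24 → $22,256.24; payment $3,179.46; balance $19,076.78
Installment 6: opening $19,076.78; interest $553.22 → $19,630.00; payment $3,271.66; balance $16,358.34
Installment 7: opening $16,358.34; interest $474.39 → $16,832.73; payment $3,366.54; balance $13,466.19
Installment 8: opening $13,466.19; interest $390.51 → $13,856.70; payment $3,464.17; balance $10,392.53
Installment 9: opening $10,392.53; interest $301.38 → $10,693.91; payment $3,564.63; balance $7,129.28
Installment 10: opening $7,129.28; interest $206.74 → $7,336.02; payment $3,668.01; balance $3,668.01
Installment 11: opening $3,668.01; interest $106.37 → $3,774.38; payment $3,774.38; balance $0.00
Total paid: $36,135.51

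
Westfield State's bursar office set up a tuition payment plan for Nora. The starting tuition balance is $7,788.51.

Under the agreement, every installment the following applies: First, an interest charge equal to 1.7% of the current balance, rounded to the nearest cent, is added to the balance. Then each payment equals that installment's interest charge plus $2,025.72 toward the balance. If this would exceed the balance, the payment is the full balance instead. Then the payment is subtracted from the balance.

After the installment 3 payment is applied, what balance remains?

$1,711.35

Installment 1: $7,788.51 +$132.40 interest = $7,920.91; pay $2,158.12 → $5,762.79
Installment 2: $5,762.79 +$97.97 interest = $5,860.76; pay $2,123.69 → $3,737.07
Installment 3: $3,737.07 +$63.53 interest = $3,800.60; pay $2,089.25 → $1,711.35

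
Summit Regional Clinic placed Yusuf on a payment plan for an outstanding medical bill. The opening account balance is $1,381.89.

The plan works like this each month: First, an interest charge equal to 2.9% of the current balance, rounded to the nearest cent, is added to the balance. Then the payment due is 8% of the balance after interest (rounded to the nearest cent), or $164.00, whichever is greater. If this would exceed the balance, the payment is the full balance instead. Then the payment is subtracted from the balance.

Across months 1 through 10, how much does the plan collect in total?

$1,607.74

Month 1: $1,381.89 +$40.07 interest = $1,421.96; pay $164.00 → $1,257.96
Month 2: $1,257.96 +$36.48 interest = $1,294.44; pay $164.00 → $1,130.44
Month 3: $1,130.44 +$32.78 interest = $1,163.22; pay $164.00 → $999.22
Month 4: $999.22 +$28.98 interest = $1,028.20; pay $164.00 → $864.20
Month 5: $864.20 +$25.06 interest = $889.26; pay $164.00 → $725.26
Month 6: $725.26 +$21.03 interest = $746.29; pay $164.00 → $582.29
Month 7: $582.29 +$16.89 interest = $599.18; pay $164.00 → $435.18
Month 8: $435.18 +$12.62 interest = $447.80; pay $164.00 → $283.80
Month 9: $283.80 +$8.23 interest = $292.03; pay $164.00 → $128.03
Month 10: $128.03 +$3.71 interest = $131.74; pay $131.74 → $0.00
Total paid: $1,607.74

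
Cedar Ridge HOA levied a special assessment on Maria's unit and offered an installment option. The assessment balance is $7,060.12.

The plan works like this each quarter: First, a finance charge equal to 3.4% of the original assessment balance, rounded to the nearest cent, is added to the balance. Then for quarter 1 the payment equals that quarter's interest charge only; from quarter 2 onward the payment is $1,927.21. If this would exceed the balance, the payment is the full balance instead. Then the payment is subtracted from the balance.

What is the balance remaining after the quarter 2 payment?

# | Opening | Interest | Payment | End bal
1 | $7,060.12 | $240.04 | $240.04 | $7,060.12
2 | $7,060.12 | $240.04 | $1,927.21 | $5,372.95

$5,372.95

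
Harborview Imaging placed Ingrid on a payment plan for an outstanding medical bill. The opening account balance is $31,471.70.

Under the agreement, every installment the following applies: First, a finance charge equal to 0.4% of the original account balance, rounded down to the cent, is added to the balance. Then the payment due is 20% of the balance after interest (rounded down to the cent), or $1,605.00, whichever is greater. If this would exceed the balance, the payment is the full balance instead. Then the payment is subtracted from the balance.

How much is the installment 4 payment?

$3,297.02

Installment 1: opening $31,471.70; interest $125.88 → $31,597.58; payment $6,319.51; balance $25,278.07
Installment 2: opening $25,278.07; interest $125.88 → $25,403.95; payment $5,080.79; balance $20,323.16
Installment 3: opening $20,323.16; interest $125.88 → $20,449.04; payment $4,089.80; balance $16,359.24
Installment 4: opening $16,359.24; interest $125.88 → $16,485.12; payment $3,297.02; balance $13,188.10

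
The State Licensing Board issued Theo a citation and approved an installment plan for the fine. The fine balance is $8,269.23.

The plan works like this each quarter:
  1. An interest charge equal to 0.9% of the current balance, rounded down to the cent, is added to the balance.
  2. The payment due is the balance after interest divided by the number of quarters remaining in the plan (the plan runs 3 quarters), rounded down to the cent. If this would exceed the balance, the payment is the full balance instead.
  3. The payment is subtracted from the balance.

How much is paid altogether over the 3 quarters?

Quarter 1: $8,269.23 +$74.42 interest = $8,343.65; pay $2,781.21 → $5,562.44
Quarter 2: $5,562.44 +$50.06 interest = $5,612.50; pay $2,806.25 → $2,806.25
Quarter 3: $2,806.25 +$25.25 interest = $2,831.50; pay $2,831.50 → $0.00
Total paid: $8,418.96

$8,418.96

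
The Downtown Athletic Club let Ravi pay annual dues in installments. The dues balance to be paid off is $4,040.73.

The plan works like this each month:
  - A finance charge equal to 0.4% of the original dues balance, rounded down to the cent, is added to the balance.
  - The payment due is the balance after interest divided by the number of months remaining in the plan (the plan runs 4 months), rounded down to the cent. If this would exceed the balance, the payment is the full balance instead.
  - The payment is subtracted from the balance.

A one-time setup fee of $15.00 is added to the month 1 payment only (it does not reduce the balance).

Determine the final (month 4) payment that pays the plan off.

$1,043.85

Month 1: $4,040.73 +$16.16 interest = $4,056.89; pay $1,014.22 (+ $15.00 fee) → $3,042.67
Month 2: $3,042.67 +$16.16 interest = $3,058.83; pay $1,019.61 → $2,039.22
Month 3: $2,039.22 +$16.16 interest = $2,055.38; pay $1,027.69 → $1,027.69
Month 4: $1,027.69 +$16.16 interest = $1,043.85; pay $1,043.85 → $0.00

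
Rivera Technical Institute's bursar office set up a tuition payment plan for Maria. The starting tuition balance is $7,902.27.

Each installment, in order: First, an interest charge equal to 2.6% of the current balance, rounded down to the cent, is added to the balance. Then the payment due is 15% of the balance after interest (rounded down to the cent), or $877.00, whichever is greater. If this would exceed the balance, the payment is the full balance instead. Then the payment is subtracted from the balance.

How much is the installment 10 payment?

# | Opening | Interest | Payment | End bal
1 | $7,902.27 | $205.45 | $1,216.15 | $6,891.57
2 | $6,891.57 | $179.18 | $1,060.61 | $6,010.14
3 | $6,010.14 | $156.26 | $924.96 | $5,241.44
4 | $5,241.44 | $136.27 | $877.00 | $4,500.71
5 | $4,500.71 | $117.01 | $877.00 | $3,740.72
6 | $3,740.72 | $97.25 | $877.00 | $2,960.97
7 | $2,960.97 | $76.98 | $877.00 | $2,160.95
8 | $2,160.95 | $56.18 | $877.00 | $1,340.13
9 | $1,340.13 | $34.84 | $877.00 | $497.97
10 | $497.97 | $12.94 | $510.91 | $0.00

$510.91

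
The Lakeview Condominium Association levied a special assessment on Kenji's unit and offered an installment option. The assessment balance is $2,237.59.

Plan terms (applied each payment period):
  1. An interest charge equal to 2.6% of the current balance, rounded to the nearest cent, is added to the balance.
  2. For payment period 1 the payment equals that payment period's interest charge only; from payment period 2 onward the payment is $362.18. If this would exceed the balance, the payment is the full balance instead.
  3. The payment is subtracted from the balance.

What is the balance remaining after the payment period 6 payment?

$636.45

Payment period 1: $2,237.59 +$58.18 interest = $2,295.77; pay $58.18 → $2,237.59
Payment period 2: $2,237.59 +$58.18 interest = $2,295.77; pay $362.18 → $1,933.59
Payment period 3: $1,933.59 +$50.27 interest = $1,983.86; pay $362.18 → $1,621.68
Payment period 4: $1,621.68 +$42.16 interest = $1,663.84; pay $362.18 → $1,301.66
Payment period 5: $1,301.66 +$33.84 interest = $1,335.50; pay $362.18 → $973.32
Payment period 6: $973.32 +$25.31 interest = $998.63; pay $362.18 → $636.45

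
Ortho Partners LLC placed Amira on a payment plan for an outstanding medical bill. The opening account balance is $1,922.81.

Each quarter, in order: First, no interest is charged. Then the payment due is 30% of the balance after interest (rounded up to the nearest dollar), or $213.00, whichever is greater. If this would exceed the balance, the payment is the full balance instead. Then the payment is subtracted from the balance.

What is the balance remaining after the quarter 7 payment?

$0.00

Quarter 1: $1,922.81 − $577.00 → $1,345.81
Quarter 2: $1,345.81 − $404.00 → $941.81
Quarter 3: $941.81 − $283.00 → $658.81
Quarter 4: $658.81 − $213.00 → $445.81
Quarter 5: $445.81 − $213.00 → $232.81
Quarter 6: $232.81 − $213.00 → $19.81
Quarter 7: $19.81 − $19.81 → $0.00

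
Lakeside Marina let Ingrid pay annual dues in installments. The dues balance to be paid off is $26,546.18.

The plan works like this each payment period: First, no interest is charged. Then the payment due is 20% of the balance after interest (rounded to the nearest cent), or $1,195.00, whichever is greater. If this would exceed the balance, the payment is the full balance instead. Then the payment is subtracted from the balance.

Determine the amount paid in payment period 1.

$5,309.24

# | Opening | Payment | End bal
1 | $26,546.18 | $5,309.24 | $21,236.94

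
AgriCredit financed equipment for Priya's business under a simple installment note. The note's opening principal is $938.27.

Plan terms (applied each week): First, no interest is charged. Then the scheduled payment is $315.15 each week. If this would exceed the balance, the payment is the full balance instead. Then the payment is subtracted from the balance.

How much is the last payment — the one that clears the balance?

Week 1: opening $938.27; payment $315.15; balance $623.12
Week 2: opening $623.12; payment $315.15; balance $307.97
Week 3: opening $307.97; payment $307.97; balance $0.00

$307.97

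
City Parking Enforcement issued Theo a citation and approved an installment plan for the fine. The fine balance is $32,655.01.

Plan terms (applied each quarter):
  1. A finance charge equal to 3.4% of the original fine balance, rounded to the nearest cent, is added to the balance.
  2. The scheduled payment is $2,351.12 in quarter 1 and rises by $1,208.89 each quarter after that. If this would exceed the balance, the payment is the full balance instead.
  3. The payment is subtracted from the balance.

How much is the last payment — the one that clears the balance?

Quarter 1: opening $32,655.01; interest $1,110.27 → $33,765.28; payment $2,351.12; balance $31,414.16
Quarter 2: opening $31,414.16; interest $1,110.27 → $32,524.43; payment $3,560.01; balance $28,964.42
Quarter 3: opening $28,964.42; interest $1,110.27 → $30,074.69; payment $4,768.90; balance $25,305.79
Quarter 4: opening $25,305.79; interest $1,110.27 → $26,416.06; payment $5,977.79; balance $20,438.27
Quarter 5: opening $20,438.27; interest $1,110.27 → $21,548.54; payment $7,186.68; balance $14,361.86
Quarter 6: opening $14,361.86; interest $1,110.27 → $15,472.13; payment $8,395.57; balance $7,076.56
Quarter 7: opening $7,076.56; interest $1,110.27 → $8,186.83; payment $8,186.83; balance $0.00

$8,186.83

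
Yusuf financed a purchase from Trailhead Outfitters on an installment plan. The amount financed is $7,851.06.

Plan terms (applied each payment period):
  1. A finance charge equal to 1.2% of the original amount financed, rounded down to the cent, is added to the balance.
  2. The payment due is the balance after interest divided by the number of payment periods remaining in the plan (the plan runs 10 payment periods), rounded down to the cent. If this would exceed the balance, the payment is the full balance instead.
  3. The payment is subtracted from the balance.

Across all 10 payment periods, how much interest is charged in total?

Payment period 1: opening $7,851.06; interest $94.21 → $7,945.27; payment $794.52; balance $7,150.75
Payment period 2: opening $7,150.75; interest $94.21 → $7,244.96; payment $804.99; balance $6,439.97
Payment period 3: opening $6,439.97; interest $94.21 → $6,534.18; payment $816.77; balance $5,717.41
Payment period 4: opening $5,717.41; interest $94.21 → $5,811.62; payment $830.23; balance $4,981.39
Payment period 5: opening $4,981.39; interest $94.21 → $5,075.60; payment $845.93; balance $4,229.67
Payment period 6: opening $4,229.67; interest $94.21 → $4,323.88; payment $864.77; balance $3,459.11
Payment period 7: opening $3,459.11; interest $94.21 → $3,553.32; payment $888.33; balance $2,664.99
Payment period 8: opening $2,664.99; interest $94.21 → $2,759.20; payment $919.73; balance $1,839.47
Payment period 9: opening $1,839.47; interest $94.21 → $1,933.68; payment $966.84; balance $966.84
Payment period 10: opening $966.84; interest $94.21 → $1,061.05; payment $1,061.05; balance $0.00
Total interest: $94.21 + $94.21 + $94.21 + $94.21 + $94.21 + $94.21 + $94.21 + $94.21 + $94.21 + $94.21 = $942.10

$942.10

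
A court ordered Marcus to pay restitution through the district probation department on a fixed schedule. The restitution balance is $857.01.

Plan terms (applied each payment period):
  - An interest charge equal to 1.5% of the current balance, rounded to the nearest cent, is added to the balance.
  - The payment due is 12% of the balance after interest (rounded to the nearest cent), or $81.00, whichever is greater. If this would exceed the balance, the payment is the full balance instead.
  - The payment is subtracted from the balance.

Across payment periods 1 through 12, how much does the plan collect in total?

Payment period 1: opening $857.01; interest $12.86 → $869.87; payment $104.38; balance $765.49
Payment period 2: opening $765.49; interest $11.48 → $776.97; payment $93.24; balance $683.73
Payment period 3: opening $683.73; interest $10.26 → $693.99; payment $83.28; balance $610.71
Payment period 4: opening $610.71; interest $9.16 → $619.87; payment $81.00; balance $538.87
Payment period 5: opening $538.87; interest $8.08 → $546.95; payment $81.00; balance $465.95
Payment period 6: opening $465.95; interest $6.99 → $472.94; payment $81.00; balance $391.94
Payment period 7: opening $391.94; interest $5.88 → $397.82; payment $81.00; balance $316.82
Payment period 8: opening $316.82; interest $4.75 → $321.57; payment $81.00; balance $240.57
Payment period 9: opening $240.57; interest $3.61 → $244.18; payment $81.00; balance $163.18
Payment period 10: opening $163.18; interest $2.45 → $165.63; payment $81.00; balance $84.63
Payment period 11: opening $84.63; interest $1.27 → $85.90; payment $81.00; balance $4.90
Payment period 12: opening $4.90; interest $0.07 → $4.97; payment $4.97; balance $0.00
Total paid: $933.87

$933.87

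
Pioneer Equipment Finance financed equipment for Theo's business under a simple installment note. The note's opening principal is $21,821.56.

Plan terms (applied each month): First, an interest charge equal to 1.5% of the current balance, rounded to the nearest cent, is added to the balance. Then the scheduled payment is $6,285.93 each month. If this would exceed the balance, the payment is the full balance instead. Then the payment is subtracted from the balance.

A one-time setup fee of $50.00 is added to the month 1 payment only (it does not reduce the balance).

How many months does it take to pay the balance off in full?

# | Opening | Interest | Payment | Fee | End bal
1 | $21,821.56 | $327.32 | $6,285.93 | $50.00 | $15,862.95
2 | $15,862.95 | $237.94 | $6,285.93 | — | $9,814.96
3 | $9,814.96 | $147.22 | $6,285.93 | — | $3,676.25
4 | $3,676.25 | $55.14 | $3,731.39 | — | $0.00
Balance reaches $0.00 in month 4.

4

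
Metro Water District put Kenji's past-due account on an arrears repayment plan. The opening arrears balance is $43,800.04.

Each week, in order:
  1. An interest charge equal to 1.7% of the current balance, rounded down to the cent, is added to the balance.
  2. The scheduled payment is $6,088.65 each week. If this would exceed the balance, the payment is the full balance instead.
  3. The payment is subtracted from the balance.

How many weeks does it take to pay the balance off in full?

8

Week 1: opening $43,800.04; interest $744.60 → $44,544.64; payment $6,088.65; balance $38,455.99
Week 2: opening $38,455.99; interest $653.75 → $39,109.74; payment $6,088.65; balance $33,021.09
Week 3: opening $33,021.09; interest $561.35 → $33,582.44; payment $6,088.65; balance $27,493.79
Week 4: opening $27,493.79; interest $467.39 → $27,961.18; payment $6,088.65; balance $21,872.53
Week 5: opening $21,872.53; interest $371.83 → $22,244.36; payment $6,088.65; balance $16,155.71
Week 6: opening $16,155.71; interest $274.64 → $16,430.35; payment $6,088.65; balance $10,341.70
Week 7: opening $10,341.70; interest $175.80 → $10,517.50; payment $6,088.65; balance $4,428.85
Week 8: opening $4,428.85; interest $75.29 → $4,504.14; payment $4,504.14; balance $0.00
Balance reaches $0.00 in week 8.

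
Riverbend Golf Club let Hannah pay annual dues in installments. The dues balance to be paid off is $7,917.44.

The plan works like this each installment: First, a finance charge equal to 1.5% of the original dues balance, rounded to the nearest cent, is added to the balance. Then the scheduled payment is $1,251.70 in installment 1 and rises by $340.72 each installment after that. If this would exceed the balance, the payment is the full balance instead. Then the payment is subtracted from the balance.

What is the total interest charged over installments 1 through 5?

$593.80

Installment 1: $7,917.44 +$118.76 interest = $8,036.20; pay $1,251.70 → $6,784.50
Installment 2: $6,784.50 +$118.76 interest = $6,903.26; pay $1,592.42 → $5,310.84
Installment 3: $5,310.84 +$118.76 interest = $5,429.60; pay $1,933.14 → $3,496.46
Installment 4: $3,496.46 +$118.76 interest = $3,615.22; pay $2,273.86 → $1,341.36
Installment 5: $1,341.36 +$118.76 interest = $1,460.12; pay $1,460.12 → $0.00
Total interest: $118.76 + $118.76 + $118.76 + $118.76 + $118.76 = $593.80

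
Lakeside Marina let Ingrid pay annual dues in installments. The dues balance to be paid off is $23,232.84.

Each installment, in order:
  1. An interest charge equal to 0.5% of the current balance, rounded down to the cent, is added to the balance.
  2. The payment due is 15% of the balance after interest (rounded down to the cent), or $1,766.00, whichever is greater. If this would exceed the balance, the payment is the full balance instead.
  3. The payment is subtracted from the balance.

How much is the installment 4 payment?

$2,183.30

# | Opening | Interest | Payment | End bal
1 | $23,232.84 | $116.16 | $3,502.35 | $19,846.65
2 | $19,846.65 | $99.23 | $2,991.88 | $16,954.00
3 | $16,954.00 | $84.77 | $2,555.81 | $14,482.96
4 | $14,482.96 | $72.41 | $2,183.30 | $12,372.07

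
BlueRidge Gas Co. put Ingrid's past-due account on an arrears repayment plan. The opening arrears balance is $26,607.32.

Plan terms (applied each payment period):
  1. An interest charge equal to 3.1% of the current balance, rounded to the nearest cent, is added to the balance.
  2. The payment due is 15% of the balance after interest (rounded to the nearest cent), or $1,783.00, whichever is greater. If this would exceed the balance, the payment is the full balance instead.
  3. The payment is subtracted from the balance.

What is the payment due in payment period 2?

Payment period 1: $26,607.32 +$824.83 interest = $27,432.15; pay $4,114.82 → $23,317.33
Payment period 2: $23,317.33 +$722.84 interest = $24,040.17; pay $3,606.03 → $20,434.14

$3,606.03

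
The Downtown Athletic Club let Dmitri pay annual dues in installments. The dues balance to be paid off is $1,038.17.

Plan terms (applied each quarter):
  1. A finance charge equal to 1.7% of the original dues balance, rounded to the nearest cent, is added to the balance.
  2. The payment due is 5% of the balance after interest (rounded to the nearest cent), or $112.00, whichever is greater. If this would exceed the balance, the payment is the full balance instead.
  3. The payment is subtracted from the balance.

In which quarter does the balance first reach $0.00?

Quarter 1: $1,038.17 +$17.65 interest = $1,055.82; pay $112.00 → $943.82
Quarter 2: $943.82 +$17.65 interest = $961.47; pay $112.00 → $849.47
Quarter 3: $849.47 +$17.65 interest = $867.12; pay $112.00 → $755.12
Quarter 4: $755.12 +$17.65 interest = $772.77; pay $112.00 → $660.77
Quarter 5: $660.77 +$17.65 interest = $678.42; pay $112.00 → $566.42
Quarter 6: $566.42 +$17.65 interest = $584.07; pay $112.00 → $472.07
Quarter 7: $472.07 +$17.65 interest = $489.72; pay $112.00 → $377.72
Quarter 8: $377.72 +$17.65 interest = $395.37; pay $112.00 → $283.37
Quarter 9: $283.37 +$17.65 interest = $301.02; pay $112.00 → $189.02
Quarter 10: $189.02 +$17.65 interest = $206.67; pay $112.00 → $94.67
Quarter 11: $94.67 +$17.65 interest = $112.32; pay $112.00 → $0.32
Quarter 12: $0.32 +$17.65 interest = $17.97; pay $17.97 → $0.00
Balance reaches $0.00 in quarter 12.

12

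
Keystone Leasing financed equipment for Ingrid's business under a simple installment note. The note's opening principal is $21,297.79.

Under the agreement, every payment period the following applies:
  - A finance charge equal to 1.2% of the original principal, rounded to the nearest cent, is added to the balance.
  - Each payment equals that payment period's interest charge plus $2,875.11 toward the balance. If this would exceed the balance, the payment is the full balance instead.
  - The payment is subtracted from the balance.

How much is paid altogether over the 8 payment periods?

$23,342.35

Payment period 1: opening $21,297.79; interest $255.57 → $21,553.36; payment $3,130.68; balance $18,422.68
Payment period 2: opening $18,422.68; interest $255.57 → $18,678.25; payment $3,130.68; balance $15,547.57
Payment period 3: opening $15,547.57; interest $255.57 → $15,803.14; payment $3,130.68; balance $12,672.46
Payment period 4: opening $12,672.46; interest $255.57 → $12,928.03; payment $3,130.68; balance $9,797.35
Payment period 5: opening $9,797.35; interest $255.57 → $10,052.92; payment $3,130.68; balance $6,922.24
Payment period 6: opening $6,922.24; interest $255.57 → $7,177.81; payment $3,130.68; balance $4,047.13
Payment period 7: opening $4,047.13; interest $255.57 → $4,302.70; payment $3,130.68; balance $1,172.02
Payment period 8: opening $1,172.02; interest $255.57 → $1,427.59; payment $1,427.59; balance $0.00
Total paid: $23,342.35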